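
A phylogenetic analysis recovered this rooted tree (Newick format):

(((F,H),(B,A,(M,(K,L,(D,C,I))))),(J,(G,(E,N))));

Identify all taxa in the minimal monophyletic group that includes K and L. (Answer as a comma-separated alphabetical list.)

C, D, I, K, L

Tracing K: it sits inside (K,L,(D,C,I)).
Tracing L: it sits inside (K,L,(D,C,I)).
The smallest clade enclosing both is (K,L,(D,C,I)); the answer is its 5 terminal taxa in alphabetical order.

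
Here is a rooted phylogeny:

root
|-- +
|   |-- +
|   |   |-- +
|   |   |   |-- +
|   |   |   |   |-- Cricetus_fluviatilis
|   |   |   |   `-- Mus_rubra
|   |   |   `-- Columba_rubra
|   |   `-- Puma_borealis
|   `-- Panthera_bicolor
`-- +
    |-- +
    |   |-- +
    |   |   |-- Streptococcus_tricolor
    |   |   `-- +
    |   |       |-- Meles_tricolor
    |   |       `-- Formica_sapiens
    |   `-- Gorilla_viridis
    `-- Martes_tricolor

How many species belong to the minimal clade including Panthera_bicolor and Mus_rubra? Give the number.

The MRCA of Panthera_bicolor and Mus_rubra is the node subtending ((((Cricetus_fluviatilis,Mus_rubra),Columba_rubra),Puma_borealis),Panthera_bicolor).
That clade contains 5 terminal taxa: Columba_rubra, Cricetus_fluviatilis, Mus_rubra, Panthera_bicolor, Puma_borealis.

5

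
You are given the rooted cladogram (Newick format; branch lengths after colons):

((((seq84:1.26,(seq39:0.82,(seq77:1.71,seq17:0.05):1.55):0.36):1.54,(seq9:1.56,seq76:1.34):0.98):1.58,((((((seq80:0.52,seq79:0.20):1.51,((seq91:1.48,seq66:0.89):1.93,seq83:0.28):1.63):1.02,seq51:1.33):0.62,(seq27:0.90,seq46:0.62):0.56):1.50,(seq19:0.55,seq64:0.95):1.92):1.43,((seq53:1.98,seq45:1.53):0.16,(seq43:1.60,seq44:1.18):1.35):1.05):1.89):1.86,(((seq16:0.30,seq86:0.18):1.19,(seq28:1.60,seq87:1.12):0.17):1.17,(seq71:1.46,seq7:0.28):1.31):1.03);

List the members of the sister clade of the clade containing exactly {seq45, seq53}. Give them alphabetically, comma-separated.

seq43, seq44

The clade containing exactly {seq45, seq53} attaches to the tree at the node subtending ((seq53,seq45),(seq43,seq44)).
The other lineage descending from that same node — the sister group — is (seq43,seq44); its 2 tips in alphabetical order are the answer.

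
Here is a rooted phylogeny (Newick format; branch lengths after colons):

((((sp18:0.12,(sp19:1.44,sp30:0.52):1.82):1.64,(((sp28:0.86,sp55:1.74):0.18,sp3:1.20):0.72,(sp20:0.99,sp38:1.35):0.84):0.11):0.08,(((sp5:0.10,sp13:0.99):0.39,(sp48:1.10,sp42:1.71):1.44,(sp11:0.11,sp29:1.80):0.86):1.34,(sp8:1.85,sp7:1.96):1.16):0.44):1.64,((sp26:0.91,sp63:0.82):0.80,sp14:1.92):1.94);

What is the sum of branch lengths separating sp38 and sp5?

The path runs sp38 → … → MRCA → … → sp5; the MRCA is the node subtending (((sp18,(sp19,sp30)),(((sp28,sp55),sp3),(sp20,sp38))),(((sp5,sp13),(sp48,sp42),(sp11,sp29)),(sp8,sp7))).
Branch lengths along that path: 1.35 + 0.84 + 0.11 + 0.08 + 0.44 + 1.34 + 0.39 + 0.10 = 4.65.

4.65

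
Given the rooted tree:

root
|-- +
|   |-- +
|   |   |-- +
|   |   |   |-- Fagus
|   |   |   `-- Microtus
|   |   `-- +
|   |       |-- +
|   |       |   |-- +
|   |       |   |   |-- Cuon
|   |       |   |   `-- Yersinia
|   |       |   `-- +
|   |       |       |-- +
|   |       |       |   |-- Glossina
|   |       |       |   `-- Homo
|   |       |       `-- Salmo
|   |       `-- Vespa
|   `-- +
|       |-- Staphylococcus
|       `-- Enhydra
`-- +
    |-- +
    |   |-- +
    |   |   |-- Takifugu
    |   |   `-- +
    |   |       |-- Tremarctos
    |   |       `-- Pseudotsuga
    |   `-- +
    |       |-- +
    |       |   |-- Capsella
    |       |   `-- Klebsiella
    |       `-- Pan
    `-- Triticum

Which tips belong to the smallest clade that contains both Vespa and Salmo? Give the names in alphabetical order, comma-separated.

Cuon, Glossina, Homo, Salmo, Vespa, Yersinia

Tracing Vespa: it sits inside (((Cuon,Yersinia),((Glossina,Homo),Salmo)),Vespa).
Tracing Salmo: it sits inside ((Glossina,Homo),Salmo).
The smallest clade enclosing both is (((Cuon,Yersinia),((Glossina,Homo),Salmo)),Vespa); the answer is its 6 terminal taxa in alphabetical order.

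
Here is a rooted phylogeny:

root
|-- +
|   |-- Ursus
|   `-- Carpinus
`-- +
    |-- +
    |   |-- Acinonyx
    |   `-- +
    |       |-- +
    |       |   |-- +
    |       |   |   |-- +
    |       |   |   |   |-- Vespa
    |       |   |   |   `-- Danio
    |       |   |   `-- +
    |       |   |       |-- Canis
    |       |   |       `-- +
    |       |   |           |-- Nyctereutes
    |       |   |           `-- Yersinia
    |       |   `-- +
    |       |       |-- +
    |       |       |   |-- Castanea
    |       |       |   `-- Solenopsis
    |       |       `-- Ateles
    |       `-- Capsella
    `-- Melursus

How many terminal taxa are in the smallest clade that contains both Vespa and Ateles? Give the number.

8

The MRCA of Vespa and Ateles is the node subtending (((Vespa,Danio),(Canis,(Nyctereutes,Yersinia))),((Castanea,Solenopsis),Ateles)).
That clade contains 8 terminal taxa: Ateles, Canis, Castanea, Danio, Nyctereutes, Solenopsis, Vespa, Yersinia.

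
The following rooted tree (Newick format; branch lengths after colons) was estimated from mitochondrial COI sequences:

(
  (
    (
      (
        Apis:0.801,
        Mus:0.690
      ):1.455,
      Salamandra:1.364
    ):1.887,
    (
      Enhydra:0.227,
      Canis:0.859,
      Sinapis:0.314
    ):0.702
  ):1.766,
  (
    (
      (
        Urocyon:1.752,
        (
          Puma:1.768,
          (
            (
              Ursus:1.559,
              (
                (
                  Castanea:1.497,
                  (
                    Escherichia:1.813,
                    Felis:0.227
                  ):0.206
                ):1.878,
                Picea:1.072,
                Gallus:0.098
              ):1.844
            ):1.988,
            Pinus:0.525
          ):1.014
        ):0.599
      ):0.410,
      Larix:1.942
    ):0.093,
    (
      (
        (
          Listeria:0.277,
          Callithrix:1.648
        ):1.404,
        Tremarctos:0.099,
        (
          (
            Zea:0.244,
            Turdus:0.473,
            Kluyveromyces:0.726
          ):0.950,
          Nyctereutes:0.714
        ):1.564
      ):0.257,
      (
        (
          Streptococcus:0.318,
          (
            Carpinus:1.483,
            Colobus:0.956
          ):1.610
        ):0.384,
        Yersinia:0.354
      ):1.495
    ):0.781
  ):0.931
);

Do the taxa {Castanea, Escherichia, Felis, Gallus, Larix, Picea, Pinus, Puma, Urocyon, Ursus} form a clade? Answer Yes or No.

Yes

The most recent common ancestor of these taxa subtends ((Urocyon,(Puma,((Ursus,((Castanea,(Escherichia,Felis)),Picea,Gallus)),Pinus))),Larix).
That clade has exactly 10 tips — every listed taxon and nothing else — so the group is monophyletic.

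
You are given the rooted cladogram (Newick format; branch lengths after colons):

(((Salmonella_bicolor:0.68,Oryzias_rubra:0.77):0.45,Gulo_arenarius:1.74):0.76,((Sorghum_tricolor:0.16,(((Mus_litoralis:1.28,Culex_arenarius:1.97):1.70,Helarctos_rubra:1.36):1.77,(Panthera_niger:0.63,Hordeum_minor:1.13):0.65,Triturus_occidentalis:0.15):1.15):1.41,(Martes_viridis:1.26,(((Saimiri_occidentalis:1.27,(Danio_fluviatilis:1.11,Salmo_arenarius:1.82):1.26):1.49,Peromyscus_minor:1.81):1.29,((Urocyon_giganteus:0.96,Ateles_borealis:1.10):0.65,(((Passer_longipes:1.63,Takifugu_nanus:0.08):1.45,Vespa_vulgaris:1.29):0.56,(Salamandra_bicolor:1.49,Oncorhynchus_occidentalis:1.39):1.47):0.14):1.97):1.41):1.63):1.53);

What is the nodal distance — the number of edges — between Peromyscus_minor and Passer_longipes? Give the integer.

The MRCA of Peromyscus_minor and Passer_longipes is the node subtending (((Saimiri_occidentalis,(Danio_fluviatilis,Salmo_arenarius)),Peromyscus_minor),((Urocyon_giganteus,Ateles_borealis),(((Passer_longipes,Takifugu_nanus),Vespa_vulgaris),(Salamandra_bicolor,Oncorhynchus_occidentalis)))).
From Peromyscus_minor up to that node: 2 branches. From Passer_longipes up to the same node: 5 branches. Total: 2 + 5 = 7.

7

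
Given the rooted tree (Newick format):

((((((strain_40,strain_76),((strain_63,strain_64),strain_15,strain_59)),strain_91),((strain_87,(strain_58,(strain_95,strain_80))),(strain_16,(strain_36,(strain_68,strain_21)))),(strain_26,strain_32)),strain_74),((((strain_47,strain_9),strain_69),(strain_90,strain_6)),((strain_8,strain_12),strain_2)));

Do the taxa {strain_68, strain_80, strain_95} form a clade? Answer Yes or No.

No

The MRCA of the listed taxa subtends ((strain_87,(strain_58,(strain_95,strain_80))),(strain_16,(strain_36,(strain_68,strain_21)))).
That clade also contains strain_16, strain_21, strain_36, strain_58, strain_87, which are not in the proposed group, so the group is not monophyletic.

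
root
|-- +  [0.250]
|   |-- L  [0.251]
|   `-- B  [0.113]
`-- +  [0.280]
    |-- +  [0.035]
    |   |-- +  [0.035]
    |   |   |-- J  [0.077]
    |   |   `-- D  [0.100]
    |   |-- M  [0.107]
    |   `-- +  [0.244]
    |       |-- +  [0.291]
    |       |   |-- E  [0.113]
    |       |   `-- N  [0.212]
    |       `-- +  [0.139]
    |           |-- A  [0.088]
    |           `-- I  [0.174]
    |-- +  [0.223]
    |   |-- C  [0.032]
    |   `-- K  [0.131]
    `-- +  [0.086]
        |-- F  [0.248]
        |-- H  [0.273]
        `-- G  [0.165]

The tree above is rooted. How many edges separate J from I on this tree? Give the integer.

The MRCA of J and I is the node subtending ((J,D),M,((E,N),(A,I))).
From J up to that node: 2 branches. From I up to the same node: 3 branches. Total: 2 + 3 = 5.

5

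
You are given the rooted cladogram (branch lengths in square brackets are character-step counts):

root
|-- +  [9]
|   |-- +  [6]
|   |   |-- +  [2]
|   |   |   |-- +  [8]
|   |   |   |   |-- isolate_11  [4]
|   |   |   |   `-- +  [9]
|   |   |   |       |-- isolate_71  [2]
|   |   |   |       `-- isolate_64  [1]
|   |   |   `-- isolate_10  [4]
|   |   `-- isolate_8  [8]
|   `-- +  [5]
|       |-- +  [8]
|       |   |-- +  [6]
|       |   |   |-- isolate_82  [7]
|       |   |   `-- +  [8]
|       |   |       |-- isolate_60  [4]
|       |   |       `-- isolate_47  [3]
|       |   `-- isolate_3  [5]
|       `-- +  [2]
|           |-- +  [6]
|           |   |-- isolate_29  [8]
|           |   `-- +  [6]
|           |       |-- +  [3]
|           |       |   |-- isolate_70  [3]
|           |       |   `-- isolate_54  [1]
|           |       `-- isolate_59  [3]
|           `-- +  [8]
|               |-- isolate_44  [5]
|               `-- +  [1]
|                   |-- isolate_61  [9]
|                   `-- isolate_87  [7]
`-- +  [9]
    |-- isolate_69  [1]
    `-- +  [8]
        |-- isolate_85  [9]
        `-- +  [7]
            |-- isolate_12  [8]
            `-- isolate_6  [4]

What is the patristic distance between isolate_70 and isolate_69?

The path runs isolate_70 → … → MRCA → … → isolate_69; the MRCA is the root of the tree.
Branch lengths along that path: 3 + 3 + 6 + 6 + 2 + 5 + 9 + 9 + 1 = 44.

44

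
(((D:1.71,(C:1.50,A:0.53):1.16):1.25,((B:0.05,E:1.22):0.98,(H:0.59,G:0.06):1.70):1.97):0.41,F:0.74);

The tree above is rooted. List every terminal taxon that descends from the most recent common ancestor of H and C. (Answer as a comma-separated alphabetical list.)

A, B, C, D, E, G, H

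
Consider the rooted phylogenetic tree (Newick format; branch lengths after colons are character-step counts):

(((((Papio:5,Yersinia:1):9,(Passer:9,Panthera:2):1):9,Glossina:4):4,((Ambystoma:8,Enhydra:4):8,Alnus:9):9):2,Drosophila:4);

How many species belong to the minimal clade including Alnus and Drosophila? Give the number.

The MRCA of Alnus and Drosophila is the root, so the clade is the entire tree.
That clade contains 9 terminal taxa: Alnus, Ambystoma, Drosophila, Enhydra, Glossina, Panthera, Papio, Passer, Yersinia.

9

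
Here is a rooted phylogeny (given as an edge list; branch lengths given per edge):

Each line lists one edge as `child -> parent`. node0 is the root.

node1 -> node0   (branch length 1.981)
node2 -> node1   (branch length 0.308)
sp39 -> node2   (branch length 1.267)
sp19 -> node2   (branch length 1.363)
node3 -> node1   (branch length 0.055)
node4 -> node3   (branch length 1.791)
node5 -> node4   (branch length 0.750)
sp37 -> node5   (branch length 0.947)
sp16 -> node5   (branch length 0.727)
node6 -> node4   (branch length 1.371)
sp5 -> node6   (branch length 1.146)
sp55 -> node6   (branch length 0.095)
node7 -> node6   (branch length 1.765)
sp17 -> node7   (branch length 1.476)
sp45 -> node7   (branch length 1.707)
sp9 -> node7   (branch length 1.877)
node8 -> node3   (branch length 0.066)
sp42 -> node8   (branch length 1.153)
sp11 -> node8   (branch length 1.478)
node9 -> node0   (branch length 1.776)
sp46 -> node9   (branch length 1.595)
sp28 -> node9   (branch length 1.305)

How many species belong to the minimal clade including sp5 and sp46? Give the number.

13

The MRCA of sp5 and sp46 is the root, so the clade is the entire tree.
That clade contains 13 terminal taxa: sp11, sp16, sp17, sp19, sp28, sp37, sp39, sp42, sp45, sp46, sp5, sp55, sp9.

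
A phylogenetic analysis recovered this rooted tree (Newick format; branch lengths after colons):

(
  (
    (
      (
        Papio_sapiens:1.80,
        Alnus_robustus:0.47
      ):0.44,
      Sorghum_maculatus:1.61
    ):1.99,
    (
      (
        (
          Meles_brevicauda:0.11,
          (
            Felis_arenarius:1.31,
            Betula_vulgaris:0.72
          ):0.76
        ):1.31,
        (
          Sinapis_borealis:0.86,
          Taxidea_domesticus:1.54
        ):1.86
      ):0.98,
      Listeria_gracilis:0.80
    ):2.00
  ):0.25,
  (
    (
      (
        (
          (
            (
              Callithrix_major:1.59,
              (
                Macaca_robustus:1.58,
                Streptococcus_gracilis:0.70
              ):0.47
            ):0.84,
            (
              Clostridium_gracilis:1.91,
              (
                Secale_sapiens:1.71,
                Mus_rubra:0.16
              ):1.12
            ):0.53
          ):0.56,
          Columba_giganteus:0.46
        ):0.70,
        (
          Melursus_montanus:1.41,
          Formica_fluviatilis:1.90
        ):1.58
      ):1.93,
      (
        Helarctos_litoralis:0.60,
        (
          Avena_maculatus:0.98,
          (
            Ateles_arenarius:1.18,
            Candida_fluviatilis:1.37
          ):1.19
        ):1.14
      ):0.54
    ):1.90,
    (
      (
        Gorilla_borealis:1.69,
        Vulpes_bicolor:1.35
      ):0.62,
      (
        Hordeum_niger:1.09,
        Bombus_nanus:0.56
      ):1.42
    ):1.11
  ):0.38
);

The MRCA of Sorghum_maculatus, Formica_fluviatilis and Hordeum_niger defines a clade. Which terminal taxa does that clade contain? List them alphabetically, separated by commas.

Alnus_robustus, Ateles_arenarius, Avena_maculatus, Betula_vulgaris, Bombus_nanus, Callithrix_major, Candida_fluviatilis, Clostridium_gracilis, Columba_giganteus, Felis_arenarius, Formica_fluviatilis, Gorilla_borealis, Helarctos_litoralis, Hordeum_niger, Listeria_gracilis, Macaca_robustus, Meles_brevicauda, Melursus_montanus, Mus_rubra, Papio_sapiens, Secale_sapiens, Sinapis_borealis, Sorghum_maculatus, Streptococcus_gracilis, Taxidea_domesticus, Vulpes_bicolor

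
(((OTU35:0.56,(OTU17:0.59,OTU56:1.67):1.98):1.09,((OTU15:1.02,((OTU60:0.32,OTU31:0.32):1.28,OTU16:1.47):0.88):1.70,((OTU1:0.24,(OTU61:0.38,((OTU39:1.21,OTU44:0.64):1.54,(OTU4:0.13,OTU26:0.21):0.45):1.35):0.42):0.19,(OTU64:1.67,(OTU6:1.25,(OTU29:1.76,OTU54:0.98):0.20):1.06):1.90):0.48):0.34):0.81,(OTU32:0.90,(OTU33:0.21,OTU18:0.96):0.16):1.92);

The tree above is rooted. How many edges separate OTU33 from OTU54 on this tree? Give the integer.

10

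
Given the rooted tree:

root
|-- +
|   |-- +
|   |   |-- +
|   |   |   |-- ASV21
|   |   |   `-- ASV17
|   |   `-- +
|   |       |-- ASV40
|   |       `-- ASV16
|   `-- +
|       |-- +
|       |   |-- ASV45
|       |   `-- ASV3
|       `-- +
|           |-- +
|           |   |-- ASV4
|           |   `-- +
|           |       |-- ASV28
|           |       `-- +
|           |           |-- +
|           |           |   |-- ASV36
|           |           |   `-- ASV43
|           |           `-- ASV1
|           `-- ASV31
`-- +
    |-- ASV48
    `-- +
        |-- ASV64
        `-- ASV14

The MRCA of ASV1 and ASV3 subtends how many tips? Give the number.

8

The MRCA of ASV1 and ASV3 is the node subtending ((ASV45,ASV3),((ASV4,(ASV28,((ASV36,ASV43),ASV1))),ASV31)).
That clade contains 8 terminal taxa: ASV1, ASV28, ASV3, ASV31, ASV36, ASV4, ASV43, ASV45.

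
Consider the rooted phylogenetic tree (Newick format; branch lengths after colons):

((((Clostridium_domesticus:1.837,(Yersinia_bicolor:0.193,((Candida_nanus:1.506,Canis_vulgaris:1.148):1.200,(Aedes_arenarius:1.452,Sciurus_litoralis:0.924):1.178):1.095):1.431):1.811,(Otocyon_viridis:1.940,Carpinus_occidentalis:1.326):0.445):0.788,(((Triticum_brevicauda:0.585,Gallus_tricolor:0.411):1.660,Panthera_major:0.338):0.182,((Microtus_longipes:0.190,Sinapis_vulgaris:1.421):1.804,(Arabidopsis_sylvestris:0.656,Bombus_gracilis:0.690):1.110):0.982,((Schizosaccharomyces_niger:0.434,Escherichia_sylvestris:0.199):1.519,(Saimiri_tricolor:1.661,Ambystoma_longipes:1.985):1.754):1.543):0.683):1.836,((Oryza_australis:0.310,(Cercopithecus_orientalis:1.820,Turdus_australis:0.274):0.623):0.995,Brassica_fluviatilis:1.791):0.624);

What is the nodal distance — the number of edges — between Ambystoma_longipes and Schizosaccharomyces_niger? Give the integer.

The MRCA of Ambystoma_longipes and Schizosaccharomyces_niger is the node subtending ((Schizosaccharomyces_niger,Escherichia_sylvestris),(Saimiri_tricolor,Ambystoma_longipes)).
From Ambystoma_longipes up to that node: 2 branches. From Schizosaccharomyces_niger up to the same node: 2 branches. Total: 2 + 2 = 4.

4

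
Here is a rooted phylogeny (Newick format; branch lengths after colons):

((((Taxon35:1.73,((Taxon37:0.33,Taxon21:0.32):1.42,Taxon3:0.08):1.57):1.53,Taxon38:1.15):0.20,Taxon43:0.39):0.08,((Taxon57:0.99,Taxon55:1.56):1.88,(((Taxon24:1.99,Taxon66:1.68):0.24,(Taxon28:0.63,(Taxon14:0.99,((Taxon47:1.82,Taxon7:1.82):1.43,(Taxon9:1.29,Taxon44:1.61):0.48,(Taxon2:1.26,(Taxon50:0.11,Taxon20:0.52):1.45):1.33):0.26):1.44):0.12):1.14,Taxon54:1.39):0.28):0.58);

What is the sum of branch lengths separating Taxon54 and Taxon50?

The path runs Taxon54 → … → MRCA → … → Taxon50; the MRCA is the node subtending (((Taxon24,Taxon66),(Taxon28,(Taxon14,((Taxon47,Taxon7),(Taxon9,Taxon44),(Taxon2,(Taxon50,Taxon20)))))),Taxon54).
Branch lengths along that path: 1.39 + 1.14 + 0.12 + 1.44 + 0.26 + 1.33 + 1.45 + 0.11 = 7.24.

7.24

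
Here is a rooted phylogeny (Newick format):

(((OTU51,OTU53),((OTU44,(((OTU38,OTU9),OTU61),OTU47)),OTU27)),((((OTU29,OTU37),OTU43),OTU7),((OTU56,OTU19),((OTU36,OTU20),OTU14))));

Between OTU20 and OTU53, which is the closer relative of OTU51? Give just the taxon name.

OTU53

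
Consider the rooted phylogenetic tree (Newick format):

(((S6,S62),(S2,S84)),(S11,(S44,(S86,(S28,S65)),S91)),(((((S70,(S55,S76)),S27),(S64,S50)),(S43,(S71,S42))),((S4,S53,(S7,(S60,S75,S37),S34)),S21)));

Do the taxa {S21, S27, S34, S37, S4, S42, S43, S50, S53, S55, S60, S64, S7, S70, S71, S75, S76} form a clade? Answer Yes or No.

The most recent common ancestor of these taxa subtends (((((S70,(S55,S76)),S27),(S64,S50)),(S43,(S71,S42))),((S4,S53,(S7,(S60,S75,S37),S34)),S21)).
That clade has exactly 17 tips — every listed taxon and nothing else — so the group is monophyletic.

Yes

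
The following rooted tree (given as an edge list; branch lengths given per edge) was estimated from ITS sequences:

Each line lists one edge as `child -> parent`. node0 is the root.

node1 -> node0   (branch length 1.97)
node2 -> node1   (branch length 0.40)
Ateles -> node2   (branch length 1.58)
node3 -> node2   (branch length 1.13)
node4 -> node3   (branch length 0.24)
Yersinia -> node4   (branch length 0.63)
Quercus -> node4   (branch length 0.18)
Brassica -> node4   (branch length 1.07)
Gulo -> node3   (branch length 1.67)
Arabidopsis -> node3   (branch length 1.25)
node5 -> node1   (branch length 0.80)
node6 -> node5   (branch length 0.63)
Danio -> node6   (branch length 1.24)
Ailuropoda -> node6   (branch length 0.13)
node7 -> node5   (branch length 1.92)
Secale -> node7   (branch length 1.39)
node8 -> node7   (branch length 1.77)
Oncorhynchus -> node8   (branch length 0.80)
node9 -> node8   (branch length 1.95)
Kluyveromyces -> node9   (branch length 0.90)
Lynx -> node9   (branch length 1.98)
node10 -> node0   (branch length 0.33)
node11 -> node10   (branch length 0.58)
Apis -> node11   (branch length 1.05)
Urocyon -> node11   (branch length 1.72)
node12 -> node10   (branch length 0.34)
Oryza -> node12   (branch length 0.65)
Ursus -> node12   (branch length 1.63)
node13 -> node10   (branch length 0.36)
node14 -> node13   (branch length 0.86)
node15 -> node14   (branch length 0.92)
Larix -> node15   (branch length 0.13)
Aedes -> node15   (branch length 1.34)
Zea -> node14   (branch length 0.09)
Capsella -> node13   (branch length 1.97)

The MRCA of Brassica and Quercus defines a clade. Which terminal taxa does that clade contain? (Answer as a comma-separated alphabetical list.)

Tracing Brassica: it sits inside (Yersinia,Quercus,Brassica).
Tracing Quercus: it sits inside (Yersinia,Quercus,Brassica).
The smallest clade enclosing both is (Yersinia,Quercus,Brassica); the answer is its 3 terminal taxa in alphabetical order.

Brassica, Quercus, Yersinia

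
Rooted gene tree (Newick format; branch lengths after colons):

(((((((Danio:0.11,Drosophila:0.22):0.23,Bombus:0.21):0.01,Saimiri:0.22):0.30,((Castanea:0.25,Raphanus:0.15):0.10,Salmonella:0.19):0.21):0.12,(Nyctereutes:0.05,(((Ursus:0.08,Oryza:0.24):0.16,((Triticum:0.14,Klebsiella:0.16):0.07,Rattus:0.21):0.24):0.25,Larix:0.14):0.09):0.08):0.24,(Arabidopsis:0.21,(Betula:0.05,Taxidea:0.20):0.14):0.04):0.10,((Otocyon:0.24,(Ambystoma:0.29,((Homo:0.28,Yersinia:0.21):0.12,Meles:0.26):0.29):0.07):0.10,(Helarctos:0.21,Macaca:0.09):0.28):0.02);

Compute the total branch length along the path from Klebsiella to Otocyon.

The path runs Klebsiella → … → MRCA → … → Otocyon; the MRCA is the root of the tree.
Branch lengths along that path: 0.16 + 0.07 + 0.24 + 0.25 + 0.09 + 0.08 + 0.24 + 0.10 + 0.02 + 0.10 + 0.24 = 1.59.

1.59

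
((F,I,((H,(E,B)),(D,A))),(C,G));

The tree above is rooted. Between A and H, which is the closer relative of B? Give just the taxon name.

The MRCA of B and H subtends (H,(E,B)) (3 taxa).
The MRCA of B and A subtends ((H,(E,B)),(D,A)) (5 taxa).
The first is nested inside the second, so B shares a more recent common ancestor with H.

H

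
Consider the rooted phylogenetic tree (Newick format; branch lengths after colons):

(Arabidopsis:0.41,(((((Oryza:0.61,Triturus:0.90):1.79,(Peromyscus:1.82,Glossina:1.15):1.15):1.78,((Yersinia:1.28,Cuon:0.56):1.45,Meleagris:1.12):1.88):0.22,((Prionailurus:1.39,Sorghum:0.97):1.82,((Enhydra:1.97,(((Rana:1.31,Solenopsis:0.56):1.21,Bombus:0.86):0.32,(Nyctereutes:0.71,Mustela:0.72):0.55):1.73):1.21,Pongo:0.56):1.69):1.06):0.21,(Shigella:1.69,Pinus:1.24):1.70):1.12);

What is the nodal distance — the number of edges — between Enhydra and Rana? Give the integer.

5

The MRCA of Enhydra and Rana is the node subtending (Enhydra,(((Rana,Solenopsis),Bombus),(Nyctereutes,Mustela))).
From Enhydra up to that node: 1 branch. From Rana up to the same node: 4 branches. Total: 1 + 4 = 5.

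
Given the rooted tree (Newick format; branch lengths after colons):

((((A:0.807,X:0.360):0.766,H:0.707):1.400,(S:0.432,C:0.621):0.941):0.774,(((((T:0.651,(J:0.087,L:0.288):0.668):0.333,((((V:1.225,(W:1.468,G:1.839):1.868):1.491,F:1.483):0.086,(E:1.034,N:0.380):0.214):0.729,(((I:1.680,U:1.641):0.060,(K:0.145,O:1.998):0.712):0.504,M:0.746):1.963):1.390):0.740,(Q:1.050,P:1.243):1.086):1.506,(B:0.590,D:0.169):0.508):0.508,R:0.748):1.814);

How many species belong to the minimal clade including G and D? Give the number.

18

The MRCA of G and D is the node subtending ((((T,(J,L)),((((V,(W,G)),F),(E,N)),(((I,U),(K,O)),M))),(Q,P)),(B,D)).
That clade contains 18 terminal taxa: B, D, E, F, G, I, J, K, L, M, N, O, P, Q, T, U, V, W.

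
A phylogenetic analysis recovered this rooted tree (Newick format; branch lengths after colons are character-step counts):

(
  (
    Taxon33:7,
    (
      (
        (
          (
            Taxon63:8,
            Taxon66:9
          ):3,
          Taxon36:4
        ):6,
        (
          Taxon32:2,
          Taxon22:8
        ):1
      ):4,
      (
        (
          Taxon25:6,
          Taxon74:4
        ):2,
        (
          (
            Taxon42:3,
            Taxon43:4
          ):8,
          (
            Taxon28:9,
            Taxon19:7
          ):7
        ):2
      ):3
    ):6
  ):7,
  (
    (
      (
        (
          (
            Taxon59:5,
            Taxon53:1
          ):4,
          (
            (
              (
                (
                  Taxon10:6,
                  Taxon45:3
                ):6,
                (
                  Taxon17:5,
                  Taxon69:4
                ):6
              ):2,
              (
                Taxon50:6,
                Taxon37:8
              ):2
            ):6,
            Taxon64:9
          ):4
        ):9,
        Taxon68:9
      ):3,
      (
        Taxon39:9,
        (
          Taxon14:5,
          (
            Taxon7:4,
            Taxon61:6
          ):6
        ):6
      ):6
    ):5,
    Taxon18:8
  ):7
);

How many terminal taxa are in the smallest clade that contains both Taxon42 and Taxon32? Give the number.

11

The MRCA of Taxon42 and Taxon32 is the node subtending ((((Taxon63,Taxon66),Taxon36),(Taxon32,Taxon22)),((Taxon25,Taxon74),((Taxon42,Taxon43),(Taxon28,Taxon19)))).
That clade contains 11 terminal taxa: Taxon19, Taxon22, Taxon25, Taxon28, Taxon32, Taxon36, Taxon42, Taxon43, Taxon63, Taxon66, Taxon74.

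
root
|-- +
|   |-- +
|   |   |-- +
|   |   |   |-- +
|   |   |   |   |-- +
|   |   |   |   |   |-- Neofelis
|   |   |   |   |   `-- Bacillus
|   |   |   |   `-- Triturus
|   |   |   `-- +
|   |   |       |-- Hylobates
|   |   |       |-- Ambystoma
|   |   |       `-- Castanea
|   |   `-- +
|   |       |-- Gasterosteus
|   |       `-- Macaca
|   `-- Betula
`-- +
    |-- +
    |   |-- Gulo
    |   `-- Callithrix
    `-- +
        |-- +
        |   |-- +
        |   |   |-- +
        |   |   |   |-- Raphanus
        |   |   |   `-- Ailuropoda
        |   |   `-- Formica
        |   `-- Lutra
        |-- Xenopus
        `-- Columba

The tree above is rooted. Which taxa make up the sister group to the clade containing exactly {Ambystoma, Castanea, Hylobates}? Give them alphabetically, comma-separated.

The clade containing exactly {Ambystoma, Castanea, Hylobates} attaches to the tree at the node subtending (((Neofelis,Bacillus),Triturus),(Hylobates,Ambystoma,Castanea)).
The other lineage descending from that same node — the sister group — is ((Neofelis,Bacillus),Triturus); its 3 tips in alphabetical order are the answer.

Bacillus, Neofelis, Triturus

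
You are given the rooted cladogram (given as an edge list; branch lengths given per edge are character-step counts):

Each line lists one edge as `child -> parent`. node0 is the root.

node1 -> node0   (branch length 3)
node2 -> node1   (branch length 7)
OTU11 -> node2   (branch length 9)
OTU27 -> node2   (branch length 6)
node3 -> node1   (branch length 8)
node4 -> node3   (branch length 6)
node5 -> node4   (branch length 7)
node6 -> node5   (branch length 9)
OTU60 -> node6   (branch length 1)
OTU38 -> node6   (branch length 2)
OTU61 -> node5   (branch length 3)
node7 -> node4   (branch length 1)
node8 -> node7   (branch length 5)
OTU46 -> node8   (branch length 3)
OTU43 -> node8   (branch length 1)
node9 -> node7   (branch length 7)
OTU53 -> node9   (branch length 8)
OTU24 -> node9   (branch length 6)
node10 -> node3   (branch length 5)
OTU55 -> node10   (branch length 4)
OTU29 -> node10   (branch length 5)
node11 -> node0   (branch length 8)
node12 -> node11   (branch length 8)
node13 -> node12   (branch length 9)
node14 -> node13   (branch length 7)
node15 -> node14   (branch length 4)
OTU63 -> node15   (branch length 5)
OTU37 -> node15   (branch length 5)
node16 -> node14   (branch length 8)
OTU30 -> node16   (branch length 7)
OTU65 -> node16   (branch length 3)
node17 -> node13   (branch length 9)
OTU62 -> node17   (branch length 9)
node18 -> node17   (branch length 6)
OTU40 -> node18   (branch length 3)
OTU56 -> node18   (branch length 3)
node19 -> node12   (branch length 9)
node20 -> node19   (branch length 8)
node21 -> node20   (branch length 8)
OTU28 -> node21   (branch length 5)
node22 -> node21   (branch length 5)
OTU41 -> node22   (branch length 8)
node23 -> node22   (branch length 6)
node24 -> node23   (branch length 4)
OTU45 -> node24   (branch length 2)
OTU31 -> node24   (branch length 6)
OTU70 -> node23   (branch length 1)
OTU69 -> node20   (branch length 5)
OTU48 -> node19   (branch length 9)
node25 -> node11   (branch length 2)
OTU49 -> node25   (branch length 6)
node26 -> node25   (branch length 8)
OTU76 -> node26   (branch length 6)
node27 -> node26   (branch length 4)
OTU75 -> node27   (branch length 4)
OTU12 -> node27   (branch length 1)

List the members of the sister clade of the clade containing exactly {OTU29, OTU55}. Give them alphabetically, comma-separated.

OTU24, OTU38, OTU43, OTU46, OTU53, OTU60, OTU61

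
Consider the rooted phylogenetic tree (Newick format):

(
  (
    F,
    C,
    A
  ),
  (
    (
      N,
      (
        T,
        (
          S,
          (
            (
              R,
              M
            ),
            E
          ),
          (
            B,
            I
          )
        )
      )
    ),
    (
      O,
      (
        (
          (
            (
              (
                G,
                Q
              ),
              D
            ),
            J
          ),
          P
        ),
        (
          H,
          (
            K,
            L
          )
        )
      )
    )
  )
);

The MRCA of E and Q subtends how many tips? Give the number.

The MRCA of E and Q is the node subtending ((N,(T,(S,((R,M),E),(B,I)))),(O,(((((G,Q),D),J),P),(H,(K,L))))).
That clade contains 17 terminal taxa: B, D, E, G, H, I, J, K, L, M, N, O, P, Q, R, S, T.

17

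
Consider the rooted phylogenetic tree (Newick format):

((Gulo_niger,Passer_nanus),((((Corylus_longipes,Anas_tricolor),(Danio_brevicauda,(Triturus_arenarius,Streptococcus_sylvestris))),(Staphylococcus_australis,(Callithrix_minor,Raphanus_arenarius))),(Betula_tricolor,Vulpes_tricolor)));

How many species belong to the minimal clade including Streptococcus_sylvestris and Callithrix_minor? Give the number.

The MRCA of Streptococcus_sylvestris and Callithrix_minor is the node subtending (((Corylus_longipes,Anas_tricolor),(Danio_brevicauda,(Triturus_arenarius,Streptococcus_sylvestris))),(Staphylococcus_australis,(Callithrix_minor,Raphanus_arenarius))).
That clade contains 8 terminal taxa: Anas_tricolor, Callithrix_minor, Corylus_longipes, Danio_brevicauda, Raphanus_arenarius, Staphylococcus_australis, Streptococcus_sylvestris, Triturus_arenarius.

8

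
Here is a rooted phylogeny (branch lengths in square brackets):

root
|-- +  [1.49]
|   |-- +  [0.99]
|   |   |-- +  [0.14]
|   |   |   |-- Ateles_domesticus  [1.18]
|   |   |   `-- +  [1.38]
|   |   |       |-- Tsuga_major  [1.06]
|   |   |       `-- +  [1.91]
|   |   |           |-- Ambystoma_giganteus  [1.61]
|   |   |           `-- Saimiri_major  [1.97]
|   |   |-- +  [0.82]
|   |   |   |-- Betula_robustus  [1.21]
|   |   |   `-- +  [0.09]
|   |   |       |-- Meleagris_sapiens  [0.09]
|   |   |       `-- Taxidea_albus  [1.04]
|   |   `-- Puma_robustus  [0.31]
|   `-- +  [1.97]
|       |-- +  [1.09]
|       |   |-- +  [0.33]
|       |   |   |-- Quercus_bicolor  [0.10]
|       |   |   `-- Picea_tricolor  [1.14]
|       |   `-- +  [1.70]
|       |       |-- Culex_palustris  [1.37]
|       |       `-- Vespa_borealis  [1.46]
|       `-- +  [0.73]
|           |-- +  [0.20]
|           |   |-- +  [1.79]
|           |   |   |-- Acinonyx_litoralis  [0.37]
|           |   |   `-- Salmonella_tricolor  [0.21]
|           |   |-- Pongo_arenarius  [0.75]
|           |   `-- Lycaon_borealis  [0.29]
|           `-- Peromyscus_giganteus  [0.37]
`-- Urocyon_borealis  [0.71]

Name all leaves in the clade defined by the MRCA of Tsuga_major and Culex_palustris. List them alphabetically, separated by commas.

Acinonyx_litoralis, Ambystoma_giganteus, Ateles_domesticus, Betula_robustus, Culex_palustris, Lycaon_borealis, Meleagris_sapiens, Peromyscus_giganteus, Picea_tricolor, Pongo_arenarius, Puma_robustus, Quercus_bicolor, Saimiri_major, Salmonella_tricolor, Taxidea_albus, Tsuga_major, Vespa_borealis

Tracing Tsuga_major: it sits inside (Tsuga_major,(Ambystoma_giganteus,Saimiri_major)).
Tracing Culex_palustris: it sits inside (Culex_palustris,Vespa_borealis).
The smallest clade enclosing both is (((Ateles_domesticus,(Tsuga_major,(Ambystoma_giganteus,Saimiri_major))),(Betula_robustus,(Meleagris_sapiens,Taxidea_albus)),Puma_robustus),(((Quercus_bicolor,Picea_tricolor),(Culex_palustris,Vespa_borealis)),(((Acinonyx_litoralis,Salmonella_tricolor),Pongo_arenarius,Lycaon_borealis),Peromyscus_giganteus))); the answer is its 17 terminal taxa in alphabetical order.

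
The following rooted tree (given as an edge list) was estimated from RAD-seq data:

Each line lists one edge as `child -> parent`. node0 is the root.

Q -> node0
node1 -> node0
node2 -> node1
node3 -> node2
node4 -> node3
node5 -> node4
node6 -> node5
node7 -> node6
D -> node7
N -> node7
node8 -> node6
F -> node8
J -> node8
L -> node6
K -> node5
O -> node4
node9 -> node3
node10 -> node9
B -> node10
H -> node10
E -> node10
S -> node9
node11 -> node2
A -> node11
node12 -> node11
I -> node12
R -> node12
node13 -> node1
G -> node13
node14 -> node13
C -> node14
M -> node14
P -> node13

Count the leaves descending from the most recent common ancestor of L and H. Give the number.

11

The MRCA of L and H is the node subtending (((((D,N),(F,J),L),K),O),((B,H,E),S)).
That clade contains 11 terminal taxa: B, D, E, F, H, J, K, L, N, O, S.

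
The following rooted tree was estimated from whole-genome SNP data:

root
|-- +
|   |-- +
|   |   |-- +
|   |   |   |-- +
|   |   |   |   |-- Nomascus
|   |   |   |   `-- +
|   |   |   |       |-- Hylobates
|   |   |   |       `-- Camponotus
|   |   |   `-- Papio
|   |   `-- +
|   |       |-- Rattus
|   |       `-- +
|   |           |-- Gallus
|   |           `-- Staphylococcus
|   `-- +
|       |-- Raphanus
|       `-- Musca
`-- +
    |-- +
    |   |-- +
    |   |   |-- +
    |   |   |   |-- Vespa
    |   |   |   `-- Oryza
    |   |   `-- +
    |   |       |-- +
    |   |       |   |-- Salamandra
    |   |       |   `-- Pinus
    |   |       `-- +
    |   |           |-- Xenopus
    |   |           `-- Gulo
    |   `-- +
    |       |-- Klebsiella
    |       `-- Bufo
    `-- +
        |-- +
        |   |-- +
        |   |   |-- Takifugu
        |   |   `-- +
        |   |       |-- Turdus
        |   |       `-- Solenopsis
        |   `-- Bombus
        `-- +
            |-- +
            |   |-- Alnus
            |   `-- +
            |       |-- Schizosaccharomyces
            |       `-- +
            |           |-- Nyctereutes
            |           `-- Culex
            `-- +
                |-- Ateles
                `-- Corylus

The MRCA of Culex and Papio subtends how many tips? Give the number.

The MRCA of Culex and Papio is the root, so the clade is the entire tree.
That clade contains 27 terminal taxa: Alnus, Ateles, Bombus, Bufo, Camponotus, Corylus, Culex, Gallus, Gulo, Hylobates, Klebsiella, Musca, Nomascus, Nyctereutes, Oryza, Papio, Pinus, Raphanus, Rattus, Salamandra, Schizosaccharomyces, Solenopsis, Staphylococcus, Takifugu, Turdus, Vespa, Xenopus.

27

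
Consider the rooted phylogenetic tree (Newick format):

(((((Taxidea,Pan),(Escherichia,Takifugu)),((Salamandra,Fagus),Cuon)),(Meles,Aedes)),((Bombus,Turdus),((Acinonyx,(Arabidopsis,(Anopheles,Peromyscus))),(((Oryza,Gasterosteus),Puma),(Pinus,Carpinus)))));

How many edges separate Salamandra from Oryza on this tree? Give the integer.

11

The MRCA of Salamandra and Oryza is the root of the tree.
From Salamandra up to that node: 5 branches. From Oryza up to the same node: 6 branches. Total: 5 + 6 = 11.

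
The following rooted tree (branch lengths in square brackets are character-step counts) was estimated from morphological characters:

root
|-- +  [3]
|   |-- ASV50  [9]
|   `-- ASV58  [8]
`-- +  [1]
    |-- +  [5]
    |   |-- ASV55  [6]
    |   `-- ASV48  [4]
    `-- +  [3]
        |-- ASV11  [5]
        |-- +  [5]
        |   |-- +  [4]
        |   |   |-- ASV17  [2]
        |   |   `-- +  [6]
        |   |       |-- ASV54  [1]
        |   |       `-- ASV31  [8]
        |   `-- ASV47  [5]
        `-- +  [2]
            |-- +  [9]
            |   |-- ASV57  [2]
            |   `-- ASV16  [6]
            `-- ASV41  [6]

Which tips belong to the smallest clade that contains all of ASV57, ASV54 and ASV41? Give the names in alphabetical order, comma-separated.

Tracing ASV57: it sits inside (ASV57,ASV16).
Tracing ASV54: it sits inside (ASV54,ASV31).
Tracing ASV41: it sits inside ((ASV57,ASV16),ASV41).
The smallest clade enclosing all 3 is (ASV11,((ASV17,(ASV54,ASV31)),ASV47),((ASV57,ASV16),ASV41)); the answer is its 8 terminal taxa in alphabetical order.

ASV11, ASV16, ASV17, ASV31, ASV41, ASV47, ASV54, ASV57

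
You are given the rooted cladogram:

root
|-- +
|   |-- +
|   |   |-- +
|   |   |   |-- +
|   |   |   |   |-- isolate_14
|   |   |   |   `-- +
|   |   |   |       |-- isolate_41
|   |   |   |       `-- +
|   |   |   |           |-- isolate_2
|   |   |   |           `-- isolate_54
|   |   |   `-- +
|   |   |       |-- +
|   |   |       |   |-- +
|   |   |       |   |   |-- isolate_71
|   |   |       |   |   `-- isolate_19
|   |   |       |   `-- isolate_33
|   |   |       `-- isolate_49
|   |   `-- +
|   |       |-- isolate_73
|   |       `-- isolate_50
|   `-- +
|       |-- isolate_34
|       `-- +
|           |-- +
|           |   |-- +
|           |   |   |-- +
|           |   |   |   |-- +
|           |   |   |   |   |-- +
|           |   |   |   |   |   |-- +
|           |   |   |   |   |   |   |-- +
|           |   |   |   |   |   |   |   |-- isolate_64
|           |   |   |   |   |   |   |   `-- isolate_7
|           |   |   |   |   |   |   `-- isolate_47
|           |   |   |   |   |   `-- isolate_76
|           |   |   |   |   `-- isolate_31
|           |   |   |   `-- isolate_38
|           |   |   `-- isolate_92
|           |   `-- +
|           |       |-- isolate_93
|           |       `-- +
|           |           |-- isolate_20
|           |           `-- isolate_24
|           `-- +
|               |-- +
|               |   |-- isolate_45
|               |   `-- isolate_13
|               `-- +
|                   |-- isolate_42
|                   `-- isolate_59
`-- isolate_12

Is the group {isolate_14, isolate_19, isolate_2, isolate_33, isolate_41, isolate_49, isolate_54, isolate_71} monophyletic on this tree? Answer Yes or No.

Yes

The most recent common ancestor of these taxa subtends ((isolate_14,(isolate_41,(isolate_2,isolate_54))),(((isolate_71,isolate_19),isolate_33),isolate_49)).
That clade has exactly 8 tips — every listed taxon and nothing else — so the group is monophyletic.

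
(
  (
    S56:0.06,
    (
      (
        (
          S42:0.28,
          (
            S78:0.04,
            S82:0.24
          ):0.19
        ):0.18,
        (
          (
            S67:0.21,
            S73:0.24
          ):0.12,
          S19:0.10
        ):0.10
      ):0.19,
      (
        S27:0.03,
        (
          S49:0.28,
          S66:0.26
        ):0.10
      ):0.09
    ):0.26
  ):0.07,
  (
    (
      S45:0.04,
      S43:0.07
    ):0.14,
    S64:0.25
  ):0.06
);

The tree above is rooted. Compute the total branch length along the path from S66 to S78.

1.05

The path runs S66 → … → MRCA → … → S78; the MRCA is the node subtending (((S42,(S78,S82)),((S67,S73),S19)),(S27,(S49,S66))).
Branch lengths along that path: 0.26 + 0.10 + 0.09 + 0.19 + 0.18 + 0.19 + 0.04 = 1.05.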